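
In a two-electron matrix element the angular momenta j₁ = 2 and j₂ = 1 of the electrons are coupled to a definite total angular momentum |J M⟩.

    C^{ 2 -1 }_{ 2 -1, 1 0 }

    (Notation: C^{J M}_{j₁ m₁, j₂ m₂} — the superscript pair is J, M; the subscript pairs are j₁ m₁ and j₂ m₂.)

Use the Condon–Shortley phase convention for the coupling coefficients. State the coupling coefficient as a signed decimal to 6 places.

-0.408248

triangle: 1!×3!×1!/6! = 6/720
(j±m)!: 1!×3!×1!×1!×1!×3! = 36
prefactor² = (2J+1)×Δ×N² = 3/2
  k=0: +1/(0!×1!×3!×1!×0!×0!) = 1/6
  k=1: −1/(1!×0!×2!×0!×1!×1!) = -1/2
Σ = -1/3  ⇒  CG² = 3/2×(-1/3)² = 1/6
CG = −√(1/6) = -0.408248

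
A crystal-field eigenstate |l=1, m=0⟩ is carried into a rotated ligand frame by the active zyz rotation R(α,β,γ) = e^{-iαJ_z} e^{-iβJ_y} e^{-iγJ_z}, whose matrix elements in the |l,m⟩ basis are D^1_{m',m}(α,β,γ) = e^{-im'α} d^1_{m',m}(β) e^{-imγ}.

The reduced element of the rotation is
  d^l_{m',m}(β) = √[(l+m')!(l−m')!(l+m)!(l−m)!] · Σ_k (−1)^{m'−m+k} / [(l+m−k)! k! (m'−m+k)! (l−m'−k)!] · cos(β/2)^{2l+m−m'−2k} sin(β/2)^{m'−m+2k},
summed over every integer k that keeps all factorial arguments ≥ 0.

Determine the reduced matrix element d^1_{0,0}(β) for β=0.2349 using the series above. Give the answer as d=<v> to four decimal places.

d=0.9725

d^1_{0,0}(β=0.2349) via the finite sum:
Half-angle: c=0.993111, s=0.117180. N=√(1·1·1·1)=1.000000
k∈{0,1} keeps every argument non-negative
  k=0: (−1)^0·1.0000/(1)·0.9931^2·0.1172^0 = +0.986269
  k=1: (−1)^1·1.0000/(1)·0.9931^0·0.1172^2 = -0.013731
d^1_{0,0}(0.2349) = +0.986269 -0.013731 = +0.972538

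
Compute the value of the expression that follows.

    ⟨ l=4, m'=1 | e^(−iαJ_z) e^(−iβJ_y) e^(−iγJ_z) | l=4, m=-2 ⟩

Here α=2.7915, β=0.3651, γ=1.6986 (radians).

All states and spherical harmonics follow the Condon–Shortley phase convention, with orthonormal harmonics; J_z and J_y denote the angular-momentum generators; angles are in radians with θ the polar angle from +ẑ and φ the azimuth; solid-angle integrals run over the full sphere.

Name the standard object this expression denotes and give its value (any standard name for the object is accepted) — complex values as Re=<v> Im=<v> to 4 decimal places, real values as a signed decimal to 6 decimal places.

Wigner D-matrix element, Re=-0.0607 Im=-0.0421

This is a Wigner D-matrix element — the rotation-matrix element ⟨l m'| R(α,β,γ) |l m⟩ in the angular-momentum basis.
First d^4_{1,-2}(β=0.3651), then the phase factors e^{-i(1)α} and e^{-i(-2)γ}:
Half-angle: c=0.983384, s=0.181538. N=√(120·6·2·720)=1018.233765
Admissible k: 0..2 (factorial args all ≥0)
  k=0: (−1)^3·1018.2338/(72)·0.9834^5·0.1815^3 = -0.077809
  k=1: (−1)^4·1018.2338/(48)·0.9834^3·0.1815^5 = +0.003978
  k=2: (−1)^5·1018.2338/(240)·0.9834^1·0.1815^7 = -0.000027
d^4_{1,-2}(0.3651) = -0.077809 +0.003978 -0.000027 = -0.073859
Phases: e^{-i·(1)·2.7915}=-0.939341-0.342985i, e^{-i·(-2)·1.6986}=-0.967510-0.252833i ⇒ D=-0.060720-0.042051i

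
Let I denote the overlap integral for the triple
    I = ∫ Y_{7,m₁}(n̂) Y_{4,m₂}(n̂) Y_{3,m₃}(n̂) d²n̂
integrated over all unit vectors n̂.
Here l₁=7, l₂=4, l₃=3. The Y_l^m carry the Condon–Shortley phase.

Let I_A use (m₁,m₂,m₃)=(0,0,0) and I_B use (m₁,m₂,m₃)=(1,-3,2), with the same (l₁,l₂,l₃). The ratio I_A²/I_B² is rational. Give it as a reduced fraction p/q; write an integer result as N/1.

1225/48

Shared (l₁,l₂,l₃)=(7,4,3): N and (l;000)² cancel in I_A²/I_B².
A: Δ = 8!·6!·0!/15! = 1/45045; Racah Σ t=4..4: t=4:+1/20736 = 1/20736; ⇒ 3j(7 4 3; 0 0 0)² = 35/1287, sgn -1
B: Δ = 8!·6!·0!/15! = 1/45045; Racah Σ t=1..1: t=1:−1/604800 = -1/604800; ⇒ 3j(7 4 3; 1 -3 2)² = 16/15015, sgn +1
I_A²/I_B² = (35/1287)/(16/15015) = 1225/48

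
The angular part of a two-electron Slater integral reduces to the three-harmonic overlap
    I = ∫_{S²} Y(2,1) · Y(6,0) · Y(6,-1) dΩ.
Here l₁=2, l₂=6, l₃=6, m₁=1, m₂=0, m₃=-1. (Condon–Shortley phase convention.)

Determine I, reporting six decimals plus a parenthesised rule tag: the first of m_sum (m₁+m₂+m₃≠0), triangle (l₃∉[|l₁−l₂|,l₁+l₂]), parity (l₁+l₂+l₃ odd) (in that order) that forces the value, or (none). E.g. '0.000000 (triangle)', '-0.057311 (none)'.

Rules hold: Σm=0, L=14 even, 4≤6≤8.
N = 5·13·13 = 845
Δ = 2!·2!·10!/15! = 1/90090
Racah Σ t=0..2: t=0:+1/69120 t=1:−1/14400 t=2:+1/69120 = -7/172800
⇒ 3j(2 6 6; 0 0 0)² = 14/715, sgn -1
Racah Σ t=0..1: t=0:+1/34560 t=1:−1/28800 = -1/172800
⇒ 3j(2 6 6; 1 0 -1)² = 1/1430, sgn +1
4πI² = N·(3j₀)²·(3jₘ)² = 7/605
I = -1·√(0.0115702/4π) = -0.03034355
No selection rule forces the value: the integral is nonzero (none).

-0.030344 (none)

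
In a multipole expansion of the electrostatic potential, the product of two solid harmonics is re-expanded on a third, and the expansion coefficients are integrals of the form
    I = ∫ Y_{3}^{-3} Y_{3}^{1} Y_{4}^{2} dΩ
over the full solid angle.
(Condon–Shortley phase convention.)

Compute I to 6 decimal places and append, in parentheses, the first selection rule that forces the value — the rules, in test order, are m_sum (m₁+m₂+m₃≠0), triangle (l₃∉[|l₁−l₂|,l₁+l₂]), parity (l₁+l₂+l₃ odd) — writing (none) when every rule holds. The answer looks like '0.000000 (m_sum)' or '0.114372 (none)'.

-0.188451 (none)

Rules hold: Σm=0, L=10 even, 0≤4≤6.
N = 7·7·9 = 441
Δ = 2!·4!·4!/11! = 1/34650
Racah Σ t=0..2: t=0:+1/72 t=1:−1/16 t=2:+1/72 = -5/144
⇒ 3j(3 3 4; 0 0 0)² = 2/77, sgn -1
Racah Σ t=2..2: t=2:+1/192 = 1/192
⇒ 3j(3 3 4; -3 1 2)² = 3/77, sgn +1
4πI² = N·(3j₀)²·(3jₘ)² = 54/121
I = -1·√(0.446281/4π) = -0.18845135
No selection rule forces the value: the integral is nonzero (none).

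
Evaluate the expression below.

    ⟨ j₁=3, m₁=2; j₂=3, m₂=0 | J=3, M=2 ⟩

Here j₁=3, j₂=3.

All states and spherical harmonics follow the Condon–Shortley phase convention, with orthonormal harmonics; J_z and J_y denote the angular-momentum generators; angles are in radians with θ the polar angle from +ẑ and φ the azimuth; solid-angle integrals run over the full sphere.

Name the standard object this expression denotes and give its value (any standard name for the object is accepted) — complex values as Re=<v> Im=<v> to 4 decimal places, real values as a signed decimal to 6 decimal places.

Clebsch–Gordan coefficient, −√(1/6) ≈ -0.408248

This is a Clebsch–Gordan (vector-coupling) coefficient.
j₁+j₂−J=3  J+j₁−j₂=3  J−j₁+j₂=3  j₁+j₂+J+1=10
(j₁±m₁, j₂±m₂, J±M) = (5,1,3,3,5,1)
P² = 216
sum k=0..1:
  [0] +1/72 = 1/72
  [1] −1/24 = -1/24
S = -1/36
C² = P²·S² = 1/6 ; C = -0.408248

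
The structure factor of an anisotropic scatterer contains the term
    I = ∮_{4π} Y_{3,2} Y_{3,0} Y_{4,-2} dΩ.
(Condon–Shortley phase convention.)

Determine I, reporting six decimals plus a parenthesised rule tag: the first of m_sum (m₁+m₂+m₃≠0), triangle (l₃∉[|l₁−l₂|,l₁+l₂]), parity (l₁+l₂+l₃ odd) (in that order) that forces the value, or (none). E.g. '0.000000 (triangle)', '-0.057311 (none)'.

-0.044418 (none)

Checks pass: Σm=0; 10 even; l₃=4∈[0,6].
(2·3+1)(2·3+1)(2·4+1) = 441
Δ: 2! 4! 4! / 11! → 1/34650
sum: t=0:+1/72 t=1:−1/16 t=2:+1/72 = -5/144
3j²(3 3 4; 0 0 0) = Δ·Π!·Σ² = 2/77  (sign -1)
sum: t=0:+1/72 t=1:−1/96 = 1/288
3j²(3 3 4; 2 0 -2) = Δ·Π!·Σ² = 1/462  (sign +1)
combine: 4πI² = 441·2/77·1/462 = 3/121
take √, sign -1: I = -0.04441841
No selection rule forces the value: the integral is nonzero (none).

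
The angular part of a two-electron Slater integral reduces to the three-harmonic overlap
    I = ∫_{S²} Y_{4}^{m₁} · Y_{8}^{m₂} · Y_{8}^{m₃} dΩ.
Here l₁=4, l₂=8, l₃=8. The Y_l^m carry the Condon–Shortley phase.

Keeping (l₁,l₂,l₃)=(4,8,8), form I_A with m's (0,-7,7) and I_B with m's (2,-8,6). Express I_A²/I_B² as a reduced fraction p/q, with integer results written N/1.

1/12

l's match ⇒ only the (l;m) 3-j factors differ between A and B.
A: triangle coeff Δ(4,8,8) = 1/185175900; Σ_t [0,1]: t=0:+1/22992076800 t=1:−1/17244057600 = -1/68976230400; (3j)²=13/11628 [(4 8 8; 0 -7 7)], sign=+1
B: triangle coeff Δ(4,8,8) = 1/185175900; Σ_t [0,0]: t=0:+1/45984153600 = 1/45984153600; (3j)²=13/969 [(4 8 8; 2 -8 6)], sign=+1
I_A²/I_B² = (13/11628)/(13/969) = 1/12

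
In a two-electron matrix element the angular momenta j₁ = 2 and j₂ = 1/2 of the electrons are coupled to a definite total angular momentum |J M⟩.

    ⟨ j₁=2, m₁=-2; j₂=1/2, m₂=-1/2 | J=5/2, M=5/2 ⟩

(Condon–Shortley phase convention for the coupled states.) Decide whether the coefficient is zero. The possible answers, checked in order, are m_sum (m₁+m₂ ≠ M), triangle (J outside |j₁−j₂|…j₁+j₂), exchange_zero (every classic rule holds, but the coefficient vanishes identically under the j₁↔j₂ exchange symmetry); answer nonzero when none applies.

m-sum: m₁+m₂ = -2+(-1/2) = -5/2, M = 5/2  ✗ ⇒ coefficient is 0

m_sum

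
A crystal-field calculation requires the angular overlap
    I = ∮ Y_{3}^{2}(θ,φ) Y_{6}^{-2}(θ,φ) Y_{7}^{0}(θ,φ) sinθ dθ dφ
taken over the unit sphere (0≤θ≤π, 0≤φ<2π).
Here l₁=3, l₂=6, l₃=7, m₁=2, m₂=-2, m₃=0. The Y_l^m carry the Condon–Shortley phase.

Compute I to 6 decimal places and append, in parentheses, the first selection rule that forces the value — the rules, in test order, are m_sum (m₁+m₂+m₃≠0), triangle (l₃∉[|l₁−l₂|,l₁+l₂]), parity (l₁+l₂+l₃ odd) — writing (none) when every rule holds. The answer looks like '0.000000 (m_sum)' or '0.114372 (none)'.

Rules hold: Σm=0, L=16 even, 3≤7≤9.
N = 7·13·15 = 1365
Δ = 2!·4!·10!/17! = 1/2042040
Racah Σ t=0..2: t=0:+1/207360 t=1:−1/57600 t=2:+1/207360 = -1/129600
⇒ 3j(3 6 7; 0 0 0)² = 168/12155, sgn +1
Racah Σ t=0..1: t=0:+1/207360 t=1:−1/725760 = 1/290304
⇒ 3j(3 6 7; 2 -2 0)² = 125/7293, sgn -1
4πI² = N·(3j₀)²·(3jₘ)² = 147000/454597
I = -1·√(0.323363/4π) = -0.16041333
No selection rule forces the value: the integral is nonzero (none).

-0.160413 (none)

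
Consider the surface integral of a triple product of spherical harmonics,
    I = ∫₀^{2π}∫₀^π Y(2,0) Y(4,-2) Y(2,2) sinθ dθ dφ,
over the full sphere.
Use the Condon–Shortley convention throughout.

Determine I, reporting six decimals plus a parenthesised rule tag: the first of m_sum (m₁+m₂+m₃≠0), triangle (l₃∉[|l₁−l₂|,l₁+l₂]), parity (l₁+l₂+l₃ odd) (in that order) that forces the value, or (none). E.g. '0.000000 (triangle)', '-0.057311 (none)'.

0.156078 (none)

m-sum 0 ✓  L=8 even ✓  2≤2≤6 ✓
Π(2lᵢ+1) = 5×9×5 = 225
triangle coeff Δ(2,4,2) = 1/630
Σ_t [2,2]: t=2:+1/16 = 1/16
(3j)²=2/35 [(2 4 2; 0 0 0)], sign=+1
Σ_t [2,2]: t=2:+1/96 = 1/96
(3j)²=1/42 [(2 4 2; 0 -2 2)], sign=+1
⇒ 4πI² = 15/49
I = (+1)√(15/49/(4π)) = 0.15607835
No selection rule forces the value: the integral is nonzero (none).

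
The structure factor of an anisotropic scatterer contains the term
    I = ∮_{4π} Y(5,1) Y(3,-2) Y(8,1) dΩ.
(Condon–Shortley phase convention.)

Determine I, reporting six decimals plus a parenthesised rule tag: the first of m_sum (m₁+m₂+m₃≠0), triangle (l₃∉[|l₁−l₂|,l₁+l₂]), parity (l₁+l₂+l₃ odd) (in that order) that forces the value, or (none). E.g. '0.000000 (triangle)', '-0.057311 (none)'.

-0.124685 (none)

m-sum 0 ✓  L=16 even ✓  2≤8≤8 ✓
Π(2lᵢ+1) = 11×7×17 = 1309
triangle coeff Δ(5,3,8) = 1/136136
Σ_t [0,0]: t=0:+1/518400 = 1/518400
(3j)²=56/2431 [(5 3 8; 0 0 0)], sign=+1
Σ_t [0,0]: t=0:+1/2073600 = 1/2073600
(3j)²=63/9724 [(5 3 8; 1 -2 1)], sign=-1
⇒ 4πI² = 6174/31603
I = (-1)√(6174/31603/(4π)) = -0.12468500
No selection rule forces the value: the integral is nonzero (none).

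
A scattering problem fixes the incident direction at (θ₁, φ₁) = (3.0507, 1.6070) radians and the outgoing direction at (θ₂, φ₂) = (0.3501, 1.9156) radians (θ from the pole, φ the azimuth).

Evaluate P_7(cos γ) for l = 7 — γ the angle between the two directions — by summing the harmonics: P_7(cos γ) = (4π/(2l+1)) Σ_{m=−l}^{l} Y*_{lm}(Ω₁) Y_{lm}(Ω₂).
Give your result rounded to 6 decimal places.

Addition theorem: P_7(cos γ) = (4π/15) Σ_m Y*_{lm}(Ω₁) Y_{lm}(Ω₂), m = −7…7:
  m=-7: Y*=(0.000000, -0.000000)  Y=(0.000186, -0.000208)  product (-0.000000, -0.000000)
  m=-6: Y*=(0.000001, 0.000000)  Y=(0.001367, 0.002514)  product (0.000000, 0.000000)
  m=-5: Y*=(-0.000005, 0.000026)  Y=(-0.018024, 0.002784)  product (0.000000, -0.000000)
  m=-4: Y*=(-0.000486, -0.000071)  Y=(0.015388, -0.079335)  product (-0.000013, 0.000037)
  m=-3: Y*=(0.000701, -0.006431)  Y=(0.215257, 0.127976)  product (0.000974, -0.001295)
  m=-2: Y*=(0.059612, 0.004324)  Y=(-0.390484, 0.322023)  product (-0.024670, 0.017508)
  m=-1: Y*=(-0.012695, 0.350498)  Y=(-0.173586, -0.483322)  product (0.171607, -0.054706)
  m=+0: Y*=(-0.969749, -0.000000)  Y=(-0.121133, 0.000000)  product (0.117469, 0.000000)
  m=+1: Y*=(0.012695, 0.350498)  Y=(0.173586, -0.483322)  product (0.171607, 0.054706)
  m=+2: Y*=(0.059612, -0.004324)  Y=(-0.390484, -0.322023)  product (-0.024670, -0.017508)
  m=+3: Y*=(-0.000701, -0.006431)  Y=(-0.215257, 0.127976)  product (0.000974, 0.001295)
  m=+4: Y*=(-0.000486, 0.000071)  Y=(0.015388, 0.079335)  product (-0.000013, -0.000037)
  m=+5: Y*=(0.000005, 0.000026)  Y=(0.018024, 0.002784)  product (0.000000, 0.000000)
  m=+6: Y*=(0.000001, -0.000000)  Y=(0.001367, -0.002514)  product (0.000000, -0.000000)
  m=+7: Y*=(-0.000000, -0.000000)  Y=(-0.000186, -0.000208)  product (-0.000000, 0.000000)
Σ over m = (0.413265, -0.000000); ×(4π/15) → (0.346216, -0.000000). Real part: 0.346216

0.346216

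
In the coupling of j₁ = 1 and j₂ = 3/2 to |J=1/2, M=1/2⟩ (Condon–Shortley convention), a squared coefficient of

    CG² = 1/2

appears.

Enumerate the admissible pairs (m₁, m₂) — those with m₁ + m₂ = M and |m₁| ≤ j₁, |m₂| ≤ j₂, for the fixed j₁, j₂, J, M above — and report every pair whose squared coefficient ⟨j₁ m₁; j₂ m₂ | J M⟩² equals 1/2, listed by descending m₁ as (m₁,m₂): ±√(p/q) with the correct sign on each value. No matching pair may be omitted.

Admissible pairs with m₁+m₂ = M = 1/2: (-1,3/2), (0,1/2), (1,-1/2)
  (m₁,m₂)=(1,-1/2): CG² = 1/6, CG = +√(1/6)
  (m₁,m₂)=(0,1/2): CG² = 1/3, CG = −√(1/3)
  (m₁,m₂)=(-1,3/2): CG² = 1/2, CG = +√(1/2)   ← matches the target
Pairs with CG² = 1/2: (-1,3/2): +√(1/2)

(-1,3/2): +√(1/2)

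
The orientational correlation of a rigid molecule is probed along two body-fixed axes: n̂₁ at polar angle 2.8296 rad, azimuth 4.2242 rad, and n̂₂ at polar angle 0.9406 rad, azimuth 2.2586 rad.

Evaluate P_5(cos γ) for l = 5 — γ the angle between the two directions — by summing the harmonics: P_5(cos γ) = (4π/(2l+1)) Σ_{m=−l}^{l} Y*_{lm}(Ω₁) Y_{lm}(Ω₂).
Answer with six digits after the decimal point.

Expand P_5 via completeness: Σ_{m} conj(Y_{5,m}) at Ω₁ times Y_{5,m} at Ω₂ —
  m=-5: (-0.000815, 0.000967) × (0.046819, 0.152743) = (-0.000186, -0.000079)  (running Σ = (-0.000186, -0.000079))
  m=-4: (0.004622, 0.011507) × (-0.340775, -0.140228) = (0.000038, -0.004570)  (running Σ = (-0.000147, -0.004649))
  m=-3: (0.071155, 0.007587) × (0.341653, -0.183382) = (0.025702, -0.010456)  (running Σ = (0.025554, -0.015105))
  m=-2: (0.146163, -0.216226) × (-0.005290, 0.026754) = (0.005012, 0.005054)  (running Σ = (0.030566, -0.010051))
  m=-1: (-0.255835, -0.481740) × (0.218357, 0.265755) = (0.072161, -0.173181)  (running Σ = (0.102727, -0.183232))
  m=0: (-0.365399, -0.000000) × (-0.117958, 0.000000) = (0.043102, 0.000000)  (running Σ = (0.145829, -0.183232))
  m=1: (0.255835, -0.481740) × (-0.218357, 0.265755) = (0.072161, 0.173181)  (running Σ = (0.217990, -0.010051))
  m=2: (0.146163, 0.216226) × (-0.005290, -0.026754) = (0.005012, -0.005054)  (running Σ = (0.223002, -0.015105))
  m=3: (-0.071155, 0.007587) × (-0.341653, -0.183382) = (0.025702, 0.010456)  (running Σ = (0.248704, -0.004649))
  m=4: (0.004622, -0.011507) × (-0.340775, 0.140228) = (0.000038, 0.004570)  (running Σ = (0.248742, -0.000079))
  m=5: (0.000815, 0.000967) × (-0.046819, 0.152743) = (-0.000186, 0.000079)  (running Σ = (0.248557, 0.000000))
Accumulated sum (0.248557, 0.000000); after 4π/(2l+1) scaling, (0.283950, 0.000000) ⇒ P_5 = 0.283950

0.283950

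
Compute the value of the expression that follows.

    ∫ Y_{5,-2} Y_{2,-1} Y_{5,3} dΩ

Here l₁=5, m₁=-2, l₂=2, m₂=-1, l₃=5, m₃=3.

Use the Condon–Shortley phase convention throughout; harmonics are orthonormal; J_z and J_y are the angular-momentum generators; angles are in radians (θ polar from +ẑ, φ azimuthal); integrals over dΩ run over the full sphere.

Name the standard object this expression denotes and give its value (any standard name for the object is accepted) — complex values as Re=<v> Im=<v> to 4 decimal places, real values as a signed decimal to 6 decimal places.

This is a Gaunt coefficient — the integral of a triple product of spherical harmonics over the sphere.
Checks pass: Σm=0; 12 even; l₃=5∈[3,7].
(2·5+1)(2·2+1)(2·5+1) = 605
Δ: 2! 8! 2! / 13! → 1/38610
sum: t=0:+1/2880 t=1:−1/576 t=2:+1/2880 = -1/960
3j²(5 2 5; 0 0 0) = Δ·Π!·Σ² = 10/429  (sign +1)
sum: t=0:+1/10080 t=1:−1/2880 = -1/4032
3j²(5 2 5; -2 -1 3) = Δ·Π!·Σ² = 10/429  (sign -1)
combine: 4πI² = 605·10/429·10/429 = 500/1521
take √, sign -1: I = -0.16173926

Gaunt coefficient, -0.161739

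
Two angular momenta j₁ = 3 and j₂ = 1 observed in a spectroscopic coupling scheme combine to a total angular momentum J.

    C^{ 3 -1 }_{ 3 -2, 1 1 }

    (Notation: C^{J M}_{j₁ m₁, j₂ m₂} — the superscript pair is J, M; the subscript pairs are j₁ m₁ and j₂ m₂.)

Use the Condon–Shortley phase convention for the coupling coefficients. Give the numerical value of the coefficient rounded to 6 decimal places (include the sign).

-0.645497  (= −√(5/12))

√[7·1!5!1!/8! · 1!5!2!0!2!4!] = √(240)
  +(−1)^1/∏(1,0,4,1,1,0)! = -1/24  (running -1/24)
⟨..|..⟩ = √(240)·(-1/24) = -0.645497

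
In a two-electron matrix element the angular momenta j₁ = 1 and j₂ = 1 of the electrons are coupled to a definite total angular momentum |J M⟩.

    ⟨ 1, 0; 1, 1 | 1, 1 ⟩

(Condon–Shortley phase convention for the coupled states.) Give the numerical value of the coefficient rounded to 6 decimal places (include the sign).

−√(1/2) ≈ -0.707107

triangle: 1!*1!*1!/4! = 1/24
(j±m)!: 1!*1!*2!*0!*2!*0! = 4
prefactor² = (2J+1)*Δ*N² = 1/2
  k=1: −1/(1!*0!*0!*1!*1!*0!) = -1
Σ = -1  ⇒  CG² = 1/2*(-1)² = 1/2
CG = −√(1/2) = -0.707107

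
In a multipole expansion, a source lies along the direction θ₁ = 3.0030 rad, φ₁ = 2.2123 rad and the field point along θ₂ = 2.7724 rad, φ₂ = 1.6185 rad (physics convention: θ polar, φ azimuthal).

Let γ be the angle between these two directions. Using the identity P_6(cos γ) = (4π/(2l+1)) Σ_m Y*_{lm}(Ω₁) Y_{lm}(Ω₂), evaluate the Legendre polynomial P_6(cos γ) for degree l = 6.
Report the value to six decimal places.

Addition theorem: P_6(cos γ) = (4π/13) Σ_m Y*_{lm}(Ω₁) Y_{lm}(Ω₂), m = −6…6:
  m=-6: (0.000003, 0.000002) × (-0.001023, 0.000301) = (-0.000000, -0.000000)  (running Σ = (-0.000000, -0.000000))
  m=-5: (-0.000005, 0.000083) × (0.002256, 0.009280) = (-0.000001, 0.000000)  (running Σ = (-0.000001, 0.000000))
  m=-4: (-0.001067, 0.000693) × (0.050895, -0.009831) = (-0.000048, 0.000046)  (running Σ = (-0.000048, 0.000046))
  m=-3: (-0.012431, -0.004590) × (-0.026740, -0.185572) = (-0.000519, 0.002430)  (running Σ = (-0.000568, 0.002475))
  m=-2: (-0.026634, -0.089977) × (-0.435242, 0.041652) = (0.015340, 0.038052)  (running Σ = (0.014772, 0.040528))
  m=-1: (0.247077, -0.330811) × (0.025597, 0.536186) = (0.183701, 0.124012)  (running Σ = (0.198473, 0.164539))
  m=0: (0.821934, -0.000000) × (0.001439, 0.000000) = (0.001183, 0.000000)  (running Σ = (0.199656, 0.164539))
  m=1: (-0.247077, -0.330811) × (-0.025597, 0.536186) = (0.183701, -0.124012)  (running Σ = (0.383357, 0.040528))
  m=2: (-0.026634, 0.089977) × (-0.435242, -0.041652) = (0.015340, -0.038052)  (running Σ = (0.398697, 0.002475))
  m=3: (0.012431, -0.004590) × (0.026740, -0.185572) = (-0.000519, -0.002430)  (running Σ = (0.398178, 0.000046))
  m=4: (-0.001067, -0.000693) × (0.050895, 0.009831) = (-0.000048, -0.000046)  (running Σ = (0.398130, 0.000000))
  m=5: (0.000005, 0.000083) × (-0.002256, 0.009280) = (-0.000001, -0.000000)  (running Σ = (0.398129, -0.000000))
  m=6: (0.000003, -0.000002) × (-0.001023, -0.000301) = (-0.000000, 0.000000)  (running Σ = (0.398129, -0.000000))
Σ over m = (0.398129, -0.000000); ×(4π/13) → (0.384849, -0.000000). Real part: 0.384849

0.384849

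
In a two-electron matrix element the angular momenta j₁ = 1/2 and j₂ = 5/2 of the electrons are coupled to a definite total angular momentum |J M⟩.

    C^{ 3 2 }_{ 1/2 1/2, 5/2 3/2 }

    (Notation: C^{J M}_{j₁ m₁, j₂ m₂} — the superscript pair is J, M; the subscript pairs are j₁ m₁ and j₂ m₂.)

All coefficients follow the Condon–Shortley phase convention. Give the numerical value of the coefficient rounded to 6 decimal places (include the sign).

√[7·0!1!5!/7! · 1!0!4!1!5!1!] = √(480)
  +(−1)^0/∏(0,0,0,4,1,1)! = 1/24  (running 1/24)
⟨..|..⟩ = √(480)·(1/24) = +0.912871

+√(5/6) = +0.912871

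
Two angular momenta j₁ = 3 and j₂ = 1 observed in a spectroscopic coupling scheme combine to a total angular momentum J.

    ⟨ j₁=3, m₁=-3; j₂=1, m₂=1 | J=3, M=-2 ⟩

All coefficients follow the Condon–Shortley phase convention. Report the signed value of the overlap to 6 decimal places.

-0.500000  (= −√(1/4))

√[7·1!5!1!/8! · 0!6!2!0!1!5!] = √(3600)
  +(−1)^1/∏(1,0,5,1,0,0)! = -1/120  (running -1/120)
⟨..|..⟩ = √(3600)·(-1/120) = -0.500000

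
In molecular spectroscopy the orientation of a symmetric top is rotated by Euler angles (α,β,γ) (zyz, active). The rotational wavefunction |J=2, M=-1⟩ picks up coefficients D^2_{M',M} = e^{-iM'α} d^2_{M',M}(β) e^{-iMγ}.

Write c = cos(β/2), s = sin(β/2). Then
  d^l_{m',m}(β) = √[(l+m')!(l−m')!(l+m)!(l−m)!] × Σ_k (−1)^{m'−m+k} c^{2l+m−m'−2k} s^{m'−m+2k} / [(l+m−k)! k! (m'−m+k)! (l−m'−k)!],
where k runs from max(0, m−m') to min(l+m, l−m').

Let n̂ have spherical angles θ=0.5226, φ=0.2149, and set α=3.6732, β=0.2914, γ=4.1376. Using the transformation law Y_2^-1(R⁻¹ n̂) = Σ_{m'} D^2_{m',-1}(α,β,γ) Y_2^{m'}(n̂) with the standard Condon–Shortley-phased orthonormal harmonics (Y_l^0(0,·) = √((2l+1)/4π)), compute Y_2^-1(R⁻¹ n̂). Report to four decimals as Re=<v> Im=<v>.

Re=0.1350 Im=0.3616

Need the full column D^2_{m',-1} for m'=−2..2 at α=3.6732, β=0.2914, γ=4.1376.
cos(β/2)=0.989405, sin(β/2)=0.145185
d^2_{-2,-1}: single k=1 term ⇒ +0.281238;  D = +0.131967-0.248353i
d^2_{-1,-1}: k∈[0..1] ⇒ +0.958287 -0.061903 = +0.896384;  D = +0.038695+0.895548i
d^2_{0,-1}: k∈[0..1] ⇒ -0.344444 +0.007417 = -0.337028;  D = +0.183228+0.282870i
d^2_{1,-1}: k∈[0..1] ⇒ +0.061903 -0.000444 = +0.061459;  D = +0.054950+0.027527i
d^2_{2,-1}: single k=0 term ⇒ -0.006056;  D = +0.006042-0.000407i
Y_2^{m'}(θ=0.5226,φ=0.2149) and Σ D·Y over m':
  (+0.1320-0.2484i)·(+0.0875-0.0401i)  (+0.0387+0.8955i)·(+0.3265-0.0713i)  (+0.1832+0.2829i)·(+0.3951+0.0000i)  (+0.0549+0.0275i)·(-0.3265-0.0713i)  (+0.0060-0.0004i)·(+0.0875+0.0401i)
Y_2^-1(R⁻¹ n̂) = +0.134983+0.361632i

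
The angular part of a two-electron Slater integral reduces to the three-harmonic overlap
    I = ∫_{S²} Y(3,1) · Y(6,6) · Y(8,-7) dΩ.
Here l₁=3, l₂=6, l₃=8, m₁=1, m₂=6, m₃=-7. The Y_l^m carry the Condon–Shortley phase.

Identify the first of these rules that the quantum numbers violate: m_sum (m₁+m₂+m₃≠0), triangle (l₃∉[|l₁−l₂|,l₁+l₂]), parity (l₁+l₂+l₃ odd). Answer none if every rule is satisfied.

parity

azimuthal sum: 1 + 6 − 7 = 0  ✓
3 ≤ 8 ≤ 9 (triangle on l)  ✓
L = 3 + 6 + 8 = 17 (odd)  ✗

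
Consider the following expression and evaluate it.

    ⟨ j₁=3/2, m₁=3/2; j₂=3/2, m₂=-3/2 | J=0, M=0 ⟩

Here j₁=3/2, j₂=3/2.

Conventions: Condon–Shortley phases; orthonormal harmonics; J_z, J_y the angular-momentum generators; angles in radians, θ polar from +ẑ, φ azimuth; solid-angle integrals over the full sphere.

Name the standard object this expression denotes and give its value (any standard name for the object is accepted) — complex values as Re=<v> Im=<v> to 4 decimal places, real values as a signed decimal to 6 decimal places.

Clebsch–Gordan coefficient, +√(1/4) ≈ +0.500000

This is a Clebsch–Gordan (vector-coupling) coefficient.
√[1·3!0!0!/4! · 3!0!0!3!0!0!] = √(9)
  +(−1)^0/∏(0,3,0,0,0,0)! = 1/6  (running 1/6)
⟨..|..⟩ = √(9)·(1/6) = +0.500000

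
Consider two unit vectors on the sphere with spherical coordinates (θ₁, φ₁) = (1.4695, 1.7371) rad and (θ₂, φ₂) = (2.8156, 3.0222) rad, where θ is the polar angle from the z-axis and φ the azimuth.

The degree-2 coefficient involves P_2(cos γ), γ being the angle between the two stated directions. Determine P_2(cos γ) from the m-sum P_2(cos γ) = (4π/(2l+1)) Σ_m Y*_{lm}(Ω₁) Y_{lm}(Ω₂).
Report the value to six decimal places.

-0.499946

Expand P_2 via completeness: Σ_{m} conj(Y_{2,m}) at Ω₁ times Y_{2,m} at Ω₂ —
  term(m=-2) = -0.012740-0.008191i   from Y*(Ω₁)=-0.361371-0.124832i, Y(Ω₂)=+0.038492+0.009370i
  term(m=-1) = -0.005134+0.017478i   from Y*(Ω₁)=-0.012866+0.076650i, Y(Ω₂)=+0.232709+0.027917i
  term(m=+0) = -0.163174-0.000000i   from Y*(Ω₁)=-0.305716-0.000000i, Y(Ω₂)=+0.533744+0.000000i
  term(m=+1) = -0.005134-0.017478i   from Y*(Ω₁)=+0.012866+0.076650i, Y(Ω₂)=-0.232709+0.027917i
  term(m=+2) = -0.012740+0.008191i   from Y*(Ω₁)=-0.361371+0.124832i, Y(Ω₂)=+0.038492-0.009370i
Accumulated sum -0.198922+0.000000i; after 4π/(2l+1) scaling, -0.499946+0.000000i ⇒ P_2 = -0.499946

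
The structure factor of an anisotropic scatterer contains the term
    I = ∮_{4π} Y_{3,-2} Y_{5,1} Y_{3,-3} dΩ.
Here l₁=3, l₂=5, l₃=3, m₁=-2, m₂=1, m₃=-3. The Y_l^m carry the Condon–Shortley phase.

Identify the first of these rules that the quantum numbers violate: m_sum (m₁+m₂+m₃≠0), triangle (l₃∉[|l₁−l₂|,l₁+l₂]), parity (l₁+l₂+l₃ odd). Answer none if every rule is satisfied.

azimuthal sum: -2 + 1 − 3 = -4  ✗
2 ≤ 3 ≤ 8 (triangle on l)
L = 3 + 5 + 3 = 11 (odd)

m_sum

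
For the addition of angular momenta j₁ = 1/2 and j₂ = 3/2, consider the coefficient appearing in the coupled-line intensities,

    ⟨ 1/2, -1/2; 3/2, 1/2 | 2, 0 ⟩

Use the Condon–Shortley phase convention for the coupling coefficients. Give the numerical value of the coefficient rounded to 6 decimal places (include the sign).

+√(1/2) = +0.707107

j₁+j₂−J=0  J+j₁−j₂=1  J−j₁+j₂=3  j₁+j₂+J+1=5
(j₁±m₁, j₂±m₂, J±M) = (0,1,2,1,2,2)
P² = 2
sum k=0..0:
  [0] +1/2 = 1/2
S = 1/2
C² = P²·S² = 1/2 ; C = +0.707107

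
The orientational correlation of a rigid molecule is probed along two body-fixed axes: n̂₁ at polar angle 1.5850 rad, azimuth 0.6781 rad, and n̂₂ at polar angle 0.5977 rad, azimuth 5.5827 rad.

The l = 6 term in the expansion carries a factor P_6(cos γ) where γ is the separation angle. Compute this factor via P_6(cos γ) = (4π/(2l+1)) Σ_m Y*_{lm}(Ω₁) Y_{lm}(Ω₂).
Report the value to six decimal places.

-0.253980

Expand P_6 via completeness: Σ_{m} conj(Y_{6,m}) at Ω₁ times Y_{6,m} at Ω₂ —
  term(m=-6) = (-0.003004, 0.006771)   from Y*(Ω₁)=(-0.289786, -0.386150), Y(Ω₂)=(-0.007483, -0.013394)
  term(m=-5) = (-0.001520, -0.001062)   from Y*(Ω₁)=(0.023024, 0.005852), Y(Ω₂)=(-0.073041, -0.027562)
  term(m=-4) = (-0.059632, 0.057689)   from Y*(Ω₁)=(0.323571, -0.148081), Y(Ω₂)=(-0.219842, 0.077680)
  term(m=-3) = (-0.006552, -0.010074)   from Y*(Ω₁)=(-0.012396, 0.024801), Y(Ω₂)=(-0.219344, 0.373795)
  term(m=-2) = (-0.127462, 0.051565)   from Y*(Ω₁)=(0.069092, 0.317006), Y(Ω₂)=(0.071625, 0.417691)
  term(m=-1) = (0.000097, 0.000500)   from Y*(Ω₁)=(-0.022754, -0.018329), Y(Ω₂)=(-0.013337, -0.011244)
  term(m=+0) = (0.133399, 0.000000)   from Y*(Ω₁)=(-0.316500, -0.000000), Y(Ω₂)=(-0.421483, 0.000000)
  term(m=+1) = (0.000097, -0.000500)   from Y*(Ω₁)=(0.022754, -0.018329), Y(Ω₂)=(0.013337, -0.011244)
  term(m=+2) = (-0.127462, -0.051565)   from Y*(Ω₁)=(0.069092, -0.317006), Y(Ω₂)=(0.071625, -0.417691)
  term(m=+3) = (-0.006552, 0.010074)   from Y*(Ω₁)=(0.012396, 0.024801), Y(Ω₂)=(0.219344, 0.373795)
  term(m=+4) = (-0.059632, -0.057689)   from Y*(Ω₁)=(0.323571, 0.148081), Y(Ω₂)=(-0.219842, -0.077680)
  term(m=+5) = (-0.001520, 0.001062)   from Y*(Ω₁)=(-0.023024, 0.005852), Y(Ω₂)=(0.073041, -0.027562)
  term(m=+6) = (-0.003004, -0.006771)   from Y*(Ω₁)=(-0.289786, 0.386150), Y(Ω₂)=(-0.007483, 0.013394)
Total Σ_m = (-0.262744, 0.000000). Multiply by 0.966644: (-0.253980, 0.000000). P_6(cos γ) = -0.253980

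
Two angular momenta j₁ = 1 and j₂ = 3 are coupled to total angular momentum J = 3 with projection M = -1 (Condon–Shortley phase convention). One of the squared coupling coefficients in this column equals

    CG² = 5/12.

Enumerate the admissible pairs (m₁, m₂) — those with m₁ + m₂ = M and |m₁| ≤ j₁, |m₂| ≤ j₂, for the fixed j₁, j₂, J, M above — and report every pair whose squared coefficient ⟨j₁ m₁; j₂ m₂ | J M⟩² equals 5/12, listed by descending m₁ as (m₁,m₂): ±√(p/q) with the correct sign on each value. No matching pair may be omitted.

Admissible pairs with m₁+m₂ = M = -1: (-1,0), (0,-1), (1,-2)
  (m₁,m₂)=(1,-2): CG² = 5/12, CG = +√(5/12)   ← matches the target
  (m₁,m₂)=(0,-1): CG² = 1/12, CG = +√(1/12)
  (m₁,m₂)=(-1,0): CG² = 1/2, CG = −√(1/2)
Pairs with CG² = 5/12: (1,-2): +√(5/12)

(1,-2): +√(5/12)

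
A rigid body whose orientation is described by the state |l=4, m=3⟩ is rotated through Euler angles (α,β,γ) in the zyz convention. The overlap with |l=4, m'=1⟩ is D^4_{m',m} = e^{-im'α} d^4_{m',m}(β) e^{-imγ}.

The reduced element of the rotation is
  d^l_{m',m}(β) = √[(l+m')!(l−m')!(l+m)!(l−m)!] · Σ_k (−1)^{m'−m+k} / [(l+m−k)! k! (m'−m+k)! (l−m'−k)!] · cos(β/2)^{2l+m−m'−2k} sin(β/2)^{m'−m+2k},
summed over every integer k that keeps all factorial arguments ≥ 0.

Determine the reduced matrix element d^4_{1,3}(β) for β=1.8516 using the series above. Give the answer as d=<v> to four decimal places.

d^4_{1,3}(β=1.8516) via the finite sum:
With c≡cos(β/2)=0.601196 and s≡sin(β/2)=0.799102, N=[120·6·5040·1]^{1/2}=1904.940944
k: max(0,(3)−(1))=2 … min(4+(3),4−(1))=3
  k=2: (−1)^0·1904.9409/(240)·0.6012^6·0.7991^2 = +0.239315
  k=3: (−1)^1·1904.9409/(144)·0.6012^4·0.7991^4 = -0.704678
d^4_{1,3}(1.8516) = +0.239315 -0.704678 = -0.465364

d=-0.4654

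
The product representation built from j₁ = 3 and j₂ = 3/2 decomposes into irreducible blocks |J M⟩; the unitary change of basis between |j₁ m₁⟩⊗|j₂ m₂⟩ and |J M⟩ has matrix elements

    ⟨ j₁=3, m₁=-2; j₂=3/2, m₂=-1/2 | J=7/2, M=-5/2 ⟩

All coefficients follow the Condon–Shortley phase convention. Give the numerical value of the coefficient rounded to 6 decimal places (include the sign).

−√(1/7) ≈ -0.377964

√[8·1!5!2!/9! · 1!5!1!2!1!6!] = √(6400/7)
  +(−1)^0/∏(0,1,5,1,0,1)! = 1/120  (running 1/120)
  +(−1)^1/∏(1,0,4,0,1,2)! = -1/48  (running -1/80)
⟨..|..⟩ = √(6400/7)·(-1/80) = -0.377964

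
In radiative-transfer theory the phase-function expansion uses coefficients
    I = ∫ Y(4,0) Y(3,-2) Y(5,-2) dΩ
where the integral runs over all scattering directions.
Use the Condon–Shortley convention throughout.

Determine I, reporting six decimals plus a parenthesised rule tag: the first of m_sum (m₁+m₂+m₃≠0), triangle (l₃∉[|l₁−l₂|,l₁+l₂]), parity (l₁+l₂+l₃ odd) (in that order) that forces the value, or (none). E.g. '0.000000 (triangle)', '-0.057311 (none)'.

Σmᵢ = -4 ≠ 0, so the φ-integral vanishes; I = 0

0.000000 (m_sum)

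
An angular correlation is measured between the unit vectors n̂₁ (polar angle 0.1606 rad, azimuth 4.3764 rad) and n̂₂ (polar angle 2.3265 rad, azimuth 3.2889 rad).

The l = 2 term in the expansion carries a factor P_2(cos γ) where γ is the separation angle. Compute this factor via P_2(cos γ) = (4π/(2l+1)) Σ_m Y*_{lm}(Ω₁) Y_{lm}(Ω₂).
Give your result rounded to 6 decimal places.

0.081994

Addition theorem: P_2(cos γ) = (4π/5) Σ_m Y*_{lm}(Ω₁) Y_{lm}(Ω₂), m = −2…2:
  term(m=-2) = -0.00115 + 0.00166j   from Y*(Ω₁)=-0.00773 + 0.00615j, Y(Ω₂)=0.19579 - 0.05941j
  term(m=-1) = -0.02185 - 0.04164j   from Y*(Ω₁)=-0.04021 - 0.11513j, Y(Ω₂)=0.38142 - 0.05660j
  term(m=+0) = 0.07862 + 0.00000j   from Y*(Ω₁)=0.60659 + 0.00000j, Y(Ω₂)=0.12962 + 0.00000j
  term(m=+1) = -0.02185 + 0.04164j   from Y*(Ω₁)=0.04021 - 0.11513j, Y(Ω₂)=-0.38142 - 0.05660j
  term(m=+2) = -0.00115 - 0.00166j   from Y*(Ω₁)=-0.00773 - 0.00615j, Y(Ω₂)=0.19579 + 0.05941j
Σ over m = 0.03262 + 0.00000j; ×(4π/5) → 0.08199 + 0.00000j. Real part: 0.081994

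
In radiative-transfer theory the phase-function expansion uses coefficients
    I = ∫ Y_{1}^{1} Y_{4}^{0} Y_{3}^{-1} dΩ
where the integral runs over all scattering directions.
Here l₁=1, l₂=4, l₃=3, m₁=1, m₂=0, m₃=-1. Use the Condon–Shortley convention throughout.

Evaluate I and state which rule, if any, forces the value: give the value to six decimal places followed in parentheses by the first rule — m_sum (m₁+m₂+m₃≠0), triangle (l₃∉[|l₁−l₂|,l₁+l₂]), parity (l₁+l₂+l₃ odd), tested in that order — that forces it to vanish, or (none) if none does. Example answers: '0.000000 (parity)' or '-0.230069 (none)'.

0.150786 (none)

m-sum 0 ✓  L=8 even ✓  3≤3≤5 ✓
Π(2lᵢ+1) = 3×9×7 = 189
triangle coeff Δ(1,4,3) = 1/252
Σ_t [1,1]: t=1:−1/36 = -1/36
(3j)²=4/63 [(1 4 3; 0 0 0)], sign=+1
Σ_t [0,0]: t=0:+1/96 = 1/96
(3j)²=1/42 [(1 4 3; 1 0 -1)], sign=+1
⇒ 4πI² = 2/7
I = (+1)√(2/7/(4π)) = 0.15078601
No selection rule forces the value: the integral is nonzero (none).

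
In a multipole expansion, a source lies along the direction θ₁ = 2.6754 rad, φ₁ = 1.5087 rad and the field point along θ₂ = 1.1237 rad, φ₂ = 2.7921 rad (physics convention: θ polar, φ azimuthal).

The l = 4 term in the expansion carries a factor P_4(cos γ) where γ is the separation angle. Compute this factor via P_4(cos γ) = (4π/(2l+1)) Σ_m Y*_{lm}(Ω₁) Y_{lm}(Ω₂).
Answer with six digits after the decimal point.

Term-by-term m-sum for l=4 (normalisation 4π/9 = 1.396263):
  m=-4: Y*=(0.017510, -0.004441)  Y=(0.050310, 0.288196)  product (0.002161, 0.004823)
  m=-3: Y*=(0.018807, 0.099783)  Y=(-0.197936, -0.343852)  product (0.030588, -0.026217)
  m=-2: Y*=(-0.307548, 0.038393)  Y=(0.064228, 0.053987)  product (-0.021826, -0.014138)
  m=-1: Y*=(-0.030480, -0.490224)  Y=(0.293114, 0.106826)  product (0.043435, -0.146947)
  m=+0: Y*=(0.142505, -0.000000)  Y=(-0.146495, 0.000000)  product (-0.020876, 0.000000)
  m=+1: Y*=(0.030480, -0.490224)  Y=(-0.293114, 0.106826)  product (0.043435, 0.146947)
  m=+2: Y*=(-0.307548, -0.038393)  Y=(0.064228, -0.053987)  product (-0.021826, 0.014138)
  m=+3: Y*=(-0.018807, 0.099783)  Y=(0.197936, -0.343852)  product (0.030588, 0.026217)
  m=+4: Y*=(0.017510, 0.004441)  Y=(0.050310, -0.288196)  product (0.002161, -0.004823)
Σ over m = (0.087839, -0.000000); ×(4π/9) → (0.122646, -0.000000). Real part: 0.122646

0.122646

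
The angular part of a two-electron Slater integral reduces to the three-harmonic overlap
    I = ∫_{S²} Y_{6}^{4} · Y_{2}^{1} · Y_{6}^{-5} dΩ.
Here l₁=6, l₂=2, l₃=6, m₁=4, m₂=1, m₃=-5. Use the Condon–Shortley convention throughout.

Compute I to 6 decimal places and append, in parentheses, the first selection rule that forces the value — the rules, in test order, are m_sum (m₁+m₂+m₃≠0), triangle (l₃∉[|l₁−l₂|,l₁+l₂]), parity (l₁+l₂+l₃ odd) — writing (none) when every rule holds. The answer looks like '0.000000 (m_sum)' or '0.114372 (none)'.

m-sum 0 ✓  L=14 even ✓  4≤6≤8 ✓
Π(2lᵢ+1) = 13×5×13 = 845
triangle coeff Δ(6,2,6) = 1/90090
Σ_t [0,2]: t=0:+1/69120 t=1:−1/14400 t=2:+1/69120 = -7/172800
(3j)²=14/715 [(6 2 6; 0 0 0)], sign=-1
Σ_t [1,2]: t=1:−1/725760 t=2:+1/7257600 = -1/806400
(3j)²=27/910 [(6 2 6; 4 1 -5)], sign=+1
⇒ 4πI² = 27/55
I = (-1)√(27/55/(4π)) = -0.19764945
No selection rule forces the value: the integral is nonzero (none).

-0.197649 (none)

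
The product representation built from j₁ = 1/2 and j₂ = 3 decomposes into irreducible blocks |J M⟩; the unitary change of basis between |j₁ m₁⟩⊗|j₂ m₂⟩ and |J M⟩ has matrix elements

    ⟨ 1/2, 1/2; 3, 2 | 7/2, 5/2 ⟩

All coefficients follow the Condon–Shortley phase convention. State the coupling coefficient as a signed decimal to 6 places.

triangle: 0!·1!·6!/8! = 720/40320
(j±m)!: 1!·0!·5!·1!·6!·1! = 86400
prefactor² = (2J+1)·Δ·N² = 86400/7
  k=0: +1/(0!·0!·0!·5!·1!·1!) = 1/120
Σ = 1/120  ⇒  CG² = 86400/7·(1/120)² = 6/7
CG = +√(6/7) = +0.925820

+√(6/7) = +0.925820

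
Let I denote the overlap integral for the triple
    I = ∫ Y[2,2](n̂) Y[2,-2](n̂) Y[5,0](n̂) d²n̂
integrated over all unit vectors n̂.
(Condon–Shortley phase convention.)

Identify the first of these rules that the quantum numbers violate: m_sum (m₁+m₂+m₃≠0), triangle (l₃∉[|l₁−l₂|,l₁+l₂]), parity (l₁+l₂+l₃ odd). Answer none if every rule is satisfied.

azimuthal sum: 2 − 2 + 0 = 0  ✓
l₃ must lie in [0,4]; have l₃=5  ✗
L = 2 + 2 + 5 = 9 (odd)

triangle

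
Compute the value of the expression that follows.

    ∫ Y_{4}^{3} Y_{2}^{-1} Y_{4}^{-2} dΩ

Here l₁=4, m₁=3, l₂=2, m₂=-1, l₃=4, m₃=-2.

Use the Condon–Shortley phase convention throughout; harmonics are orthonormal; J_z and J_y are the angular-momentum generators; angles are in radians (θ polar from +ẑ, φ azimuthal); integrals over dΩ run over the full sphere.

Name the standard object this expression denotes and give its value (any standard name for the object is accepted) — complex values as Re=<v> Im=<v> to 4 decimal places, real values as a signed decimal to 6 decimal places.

This is a Gaunt coefficient — the integral of a triple product of spherical harmonics over the sphere.
Checks pass: Σm=0; 10 even; l₃=4∈[2,6].
(2·4+1)(2·2+1)(2·4+1) = 405
Δ: 2! 6! 2! / 11! → 1/13860
sum: t=0:+1/192 t=1:−1/36 t=2:+1/192 = -5/288
3j²(4 2 4; 0 0 0) = Δ·Π!·Σ² = 20/693  (sign -1)
sum: t=0:+1/240 t=1:−1/1440 = 1/288
3j²(4 2 4; 3 -1 -2) = Δ·Π!·Σ² = 5/132  (sign +1)
combine: 4πI² = 405·20/693·5/132 = 375/847
take √, sign -1: I = -0.18770204

Gaunt coefficient, -0.187702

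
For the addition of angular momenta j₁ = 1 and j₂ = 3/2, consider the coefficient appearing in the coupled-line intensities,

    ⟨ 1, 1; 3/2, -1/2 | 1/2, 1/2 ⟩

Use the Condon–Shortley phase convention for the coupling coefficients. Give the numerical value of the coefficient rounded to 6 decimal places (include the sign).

+√(1/6) ≈ +0.408248

triangle: 2!*0!*1!/4! = 2/24
(j±m)!: 2!*0!*1!*2!*1!*0! = 4
prefactor² = (2J+1)*Δ*N² = 2/3
  k=0: +1/(0!*2!*0!*1!*0!*0!) = 1/2
Σ = 1/2  ⇒  CG² = 2/3*(1/2)² = 1/6
CG = +√(1/6) = +0.408248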